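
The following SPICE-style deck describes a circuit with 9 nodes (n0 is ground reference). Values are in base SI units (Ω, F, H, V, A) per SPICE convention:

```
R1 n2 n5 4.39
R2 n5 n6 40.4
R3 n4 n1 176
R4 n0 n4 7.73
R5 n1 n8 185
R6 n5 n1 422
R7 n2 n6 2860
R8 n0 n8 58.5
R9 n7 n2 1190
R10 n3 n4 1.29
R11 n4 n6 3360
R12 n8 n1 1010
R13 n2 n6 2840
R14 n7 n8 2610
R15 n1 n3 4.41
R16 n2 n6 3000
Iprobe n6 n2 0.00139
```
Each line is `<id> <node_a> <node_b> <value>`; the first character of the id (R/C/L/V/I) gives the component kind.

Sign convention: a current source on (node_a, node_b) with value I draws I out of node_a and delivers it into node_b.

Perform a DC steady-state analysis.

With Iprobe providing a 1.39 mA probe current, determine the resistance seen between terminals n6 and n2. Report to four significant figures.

Element admittances at DC:
  Y(R1) = 0.2278 S between n2,n5
  Y(R2) = 0.02475 S between n5,n6
  Y(R3) = 0.005682 S between n4,n1
  Y(R4) = 0.1294 S between n0,n4
  Y(R5) = 0.005405 S between n1,n8
  Y(R6) = 0.002370 S between n5,n1
  Y(R7) = 0.0003497 S between n2,n6
  Y(R8) = 0.01709 S between n0,n8
  Y(R9) = 0.0008403 S between n7,n2
  Y(R10) = 0.7752 S between n3,n4
  Y(R11) = 0.0002976 S between n4,n6
  Y(R12) = 0.0009901 S between n8,n1
  Y(R13) = 0.0003521 S between n2,n6
  Y(R14) = 0.0003831 S between n7,n8
  Y(R15) = 0.2268 S between n1,n3
  Y(R16) = 0.0003333 S between n2,n6
  Iprobe: injects 0.00139 A into n2 (from n6)
Assemble and solve the 8×8 MNA system:
  V(n1)=4.920e-05  V(n2)=0.01074  V(n3)=-2.388e-06  V(n4)=-1.748e-05  V(n5)=0.004921  V(n6)=-0.04819  V(n7)=0.007420  V(n8)=0.0001323

R_eq = 42.40 Ω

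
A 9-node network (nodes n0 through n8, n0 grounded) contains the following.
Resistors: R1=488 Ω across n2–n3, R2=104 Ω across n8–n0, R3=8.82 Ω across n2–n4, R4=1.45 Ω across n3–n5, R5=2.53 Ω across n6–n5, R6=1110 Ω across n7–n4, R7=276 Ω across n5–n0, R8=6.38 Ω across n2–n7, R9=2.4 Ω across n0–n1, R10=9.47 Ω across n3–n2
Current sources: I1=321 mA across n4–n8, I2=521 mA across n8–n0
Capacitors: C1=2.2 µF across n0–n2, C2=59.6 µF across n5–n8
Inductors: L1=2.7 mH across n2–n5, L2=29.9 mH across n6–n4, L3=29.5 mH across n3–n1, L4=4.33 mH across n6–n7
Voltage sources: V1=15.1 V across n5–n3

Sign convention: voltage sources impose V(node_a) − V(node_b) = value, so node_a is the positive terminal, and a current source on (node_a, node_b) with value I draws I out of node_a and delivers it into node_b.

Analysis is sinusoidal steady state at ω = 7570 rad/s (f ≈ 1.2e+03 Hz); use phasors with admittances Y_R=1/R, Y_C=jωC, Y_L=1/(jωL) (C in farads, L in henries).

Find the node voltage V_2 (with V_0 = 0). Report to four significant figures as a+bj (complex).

-30.14+22.71j V

Element admittances at ω=7570 rad/s:
  Y(R1) = 0.002049+0.000j S between n2,n3
  I1: injects 0.321 A into n8 (from n4)
  Y(R2) = 0.009615+0.000j S between n8,n0
  Y(C1) = 0.000+0.01665j S between n0,n2
  Y(R3) = 0.1134+0.000j S between n2,n4
  Y(L1) = 0.000-0.04893j S between n2,n5
  Y(L2) = 0.000-0.004418j S between n6,n4
  Y(R4) = 0.6897+0.000j S between n3,n5
  I2: injects 0.521 A into n0 (from n8)
  Y(R5) = 0.3953+0.000j S between n6,n5
  Y(L3) = 0.000-0.004478j S between n3,n1
  Y(R6) = 0.0009009+0.000j S between n7,n4
  Y(R7) = 0.003623+0.000j S between n5,n0
  Y(R8) = 0.1567+0.000j S between n2,n7
  Y(R9) = 0.4167+0.000j S between n0,n1
  Y(L4) = 0.000-0.03051j S between n6,n7
  Y(C2) = 0.000+0.4512j S between n5,n8
  Y(R10) = 0.1056+0.000j S between n3,n2
  V1: constraint V(n5)−V(n3) = 15.1
Assemble and solve the 9×9 MNA system:
  V(n1)=0.2779+0.3708j  V(n2)=-30.14+22.71j  V(n3)=-34.22+26.23j  V(n4)=-32.75+22.19j  V(n5)=-19.12+26.23j  V(n6)=-19.66+27.09j  V(n7)=-28.96+20.91j  V(n8)=-19.68+26.25j
  i(V1)=-10.74+0.5331j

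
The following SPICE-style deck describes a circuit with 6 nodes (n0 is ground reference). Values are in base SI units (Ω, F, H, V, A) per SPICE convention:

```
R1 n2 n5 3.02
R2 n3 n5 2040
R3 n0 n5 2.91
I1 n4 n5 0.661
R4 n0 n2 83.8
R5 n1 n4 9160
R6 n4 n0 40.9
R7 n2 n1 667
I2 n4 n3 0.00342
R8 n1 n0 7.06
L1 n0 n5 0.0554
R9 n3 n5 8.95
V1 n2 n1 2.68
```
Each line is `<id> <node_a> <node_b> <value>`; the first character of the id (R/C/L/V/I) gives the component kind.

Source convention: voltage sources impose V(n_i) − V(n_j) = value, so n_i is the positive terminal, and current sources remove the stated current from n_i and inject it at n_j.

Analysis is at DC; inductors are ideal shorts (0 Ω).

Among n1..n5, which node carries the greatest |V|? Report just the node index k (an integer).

MNA unknowns: 5 node voltages V₁..V_5 plus 2 source currents (L1, V1)
R1: Y=0.3311 on G[2,5]
R2: Y=0.0004902 on G[3,5]
R3: Y=0.3436 on G[0,5]
I1: z[4]−=0.661, z[5]+=0.661
R4: Y=0.01193 on G[0,2]
R5: Y=0.0001092 on G[1,4]
R6: Y=0.02445 on G[4,0]
R7: Y=0.001499 on G[2,1]
I2: z[4]−=0.00342, z[3]+=0.00342
R8: Y=0.1416 on G[1,0]
L1: row V0−V5=0, i_L1 at 0,5
R9: Y=0.1117 on G[3,5]
V1: row V2−V1=2.68, i_V1 at 2,1
solve → V1=-1.902, V2=0.7775, V3=0.03048, V4=-27.06, V5=0.000
aux → i_L1=-0.9219, i_V1=-0.2707

4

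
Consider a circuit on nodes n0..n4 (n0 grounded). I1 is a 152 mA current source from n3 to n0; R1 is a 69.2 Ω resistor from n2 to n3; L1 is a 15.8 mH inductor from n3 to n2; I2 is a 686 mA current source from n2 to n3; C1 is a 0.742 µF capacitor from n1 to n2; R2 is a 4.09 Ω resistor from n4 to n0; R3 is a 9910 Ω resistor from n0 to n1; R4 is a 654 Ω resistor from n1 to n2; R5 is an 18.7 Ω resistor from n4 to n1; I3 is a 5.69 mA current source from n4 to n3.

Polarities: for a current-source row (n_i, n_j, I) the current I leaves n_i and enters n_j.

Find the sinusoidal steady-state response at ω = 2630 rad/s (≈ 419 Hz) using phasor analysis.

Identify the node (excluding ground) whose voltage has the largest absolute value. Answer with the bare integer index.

3

Apply KCL at each of the 4 non-ground nodes and solve the resulting linear system.
Node n1: branches {C1, R3, R4, R5} → V_1 = -3.350+0.000j
Node n2: branches {R1, L1, I2, C1, R4} → V_2 = -39.75+46.45j
Node n3: branches {I1, R1, L1, I2, I3} → V_3 = -29.85+62.94j
Node n4: branches {R2, R5, I3} → V_4 = -0.6203+0.000j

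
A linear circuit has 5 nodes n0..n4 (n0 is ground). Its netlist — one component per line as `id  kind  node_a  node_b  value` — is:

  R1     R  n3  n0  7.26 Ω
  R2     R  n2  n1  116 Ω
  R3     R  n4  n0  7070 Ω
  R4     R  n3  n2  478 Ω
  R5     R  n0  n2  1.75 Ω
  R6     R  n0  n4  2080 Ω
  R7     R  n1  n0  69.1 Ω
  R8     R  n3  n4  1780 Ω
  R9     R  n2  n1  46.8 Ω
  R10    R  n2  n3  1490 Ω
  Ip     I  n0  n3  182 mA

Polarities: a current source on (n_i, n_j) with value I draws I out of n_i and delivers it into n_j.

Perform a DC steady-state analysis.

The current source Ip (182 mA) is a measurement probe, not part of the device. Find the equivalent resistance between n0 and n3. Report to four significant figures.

MNA unknowns: 4 node voltages V₁..V_4
R1: Y=0.1377 on G[3,0]
R2: Y=0.008621 on G[2,1]
R3: Y=0.0001414 on G[4,0]
R4: Y=0.002092 on G[3,2]
R5: Y=0.5714 on G[0,2]
R6: Y=0.0004808 on G[0,4]
R7: Y=0.01447 on G[1,0]
R8: Y=0.0005618 on G[3,4]
R9: Y=0.02137 on G[2,1]
R10: Y=0.0006711 on G[2,3]
Ip: z[0]−=0.182, z[3]+=0.182
solve → V1=0.004126, V2=0.006117, V3=1.293, V4=0.6134

R_eq = 7.103 Ω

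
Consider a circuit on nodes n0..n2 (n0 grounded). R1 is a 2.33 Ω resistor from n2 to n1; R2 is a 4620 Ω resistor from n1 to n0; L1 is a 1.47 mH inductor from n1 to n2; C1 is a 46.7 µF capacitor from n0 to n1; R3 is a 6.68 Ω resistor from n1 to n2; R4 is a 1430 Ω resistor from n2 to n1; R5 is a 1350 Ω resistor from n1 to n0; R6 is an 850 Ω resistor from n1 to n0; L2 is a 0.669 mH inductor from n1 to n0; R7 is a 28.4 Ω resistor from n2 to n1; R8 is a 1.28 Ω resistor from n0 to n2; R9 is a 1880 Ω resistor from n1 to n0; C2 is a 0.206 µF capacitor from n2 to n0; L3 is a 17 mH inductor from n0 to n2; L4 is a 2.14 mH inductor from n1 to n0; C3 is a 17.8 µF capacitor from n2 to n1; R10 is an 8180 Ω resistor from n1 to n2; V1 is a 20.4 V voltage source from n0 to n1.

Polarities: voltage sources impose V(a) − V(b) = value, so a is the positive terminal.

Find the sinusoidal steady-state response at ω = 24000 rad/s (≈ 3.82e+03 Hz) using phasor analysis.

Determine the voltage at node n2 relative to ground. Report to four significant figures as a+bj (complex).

Apply KCL at each of the 2 non-ground nodes and solve the resulting linear system.
Node n1: branches {R1, R2, L1, C1, R3, R4, R5, R6, L2, R7, R9, L4, C3, R10, V1} → V_1 = -20.40+0.000j
Node n2: branches {R1, L1, R3, R4, R7, R8, C2, L3, C3, R10} → V_2 = -9.846-2.997j
Source currents: i(V1)=-7.739-23.56j

-9.846-2.997j V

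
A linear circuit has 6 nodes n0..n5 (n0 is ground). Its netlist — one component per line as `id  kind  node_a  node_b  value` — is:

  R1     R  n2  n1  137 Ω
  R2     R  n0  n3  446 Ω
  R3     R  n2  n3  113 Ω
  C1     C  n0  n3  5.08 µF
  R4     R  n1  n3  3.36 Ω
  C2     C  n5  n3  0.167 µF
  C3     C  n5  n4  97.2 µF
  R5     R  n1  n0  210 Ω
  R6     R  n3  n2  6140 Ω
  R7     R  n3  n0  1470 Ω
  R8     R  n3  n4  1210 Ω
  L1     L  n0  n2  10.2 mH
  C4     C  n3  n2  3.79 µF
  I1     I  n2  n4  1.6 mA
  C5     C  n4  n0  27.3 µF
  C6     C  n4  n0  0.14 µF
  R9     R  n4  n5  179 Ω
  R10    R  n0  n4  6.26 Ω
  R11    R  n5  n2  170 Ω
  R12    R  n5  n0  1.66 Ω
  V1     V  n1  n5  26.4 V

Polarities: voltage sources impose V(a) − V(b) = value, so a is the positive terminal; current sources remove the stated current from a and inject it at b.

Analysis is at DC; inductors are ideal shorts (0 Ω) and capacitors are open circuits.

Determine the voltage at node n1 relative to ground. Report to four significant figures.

25.40 V

MNA unknowns: 5 node voltages V₁..V_5 plus 2 source currents (L1, V1)
R1: Y=0.007299 on G[2,1]
R2: Y=0.002242 on G[0,3]
R3: Y=0.008850 on G[2,3]
C1: Y=0.000 on G[0,3]
R4: Y=0.2976 on G[1,3]
C2: Y=0.000 on G[5,3]
C3: Y=0.000 on G[5,4]
R5: Y=0.004762 on G[1,0]
R6: Y=0.0001629 on G[3,2]
R7: Y=0.0006803 on G[3,0]
R8: Y=0.0008264 on G[3,4]
L1: row V0−V2=0, i_L1 at 0,2
C4: Y=0.000 on G[3,2]
I1: z[2]−=0.0016, z[4]+=0.0016
C5: Y=0.000 on G[4,0]
C6: Y=0.000 on G[4,0]
R9: Y=0.005587 on G[4,5]
R10: Y=0.1597 on G[0,4]
R11: Y=0.005882 on G[5,2]
R12: Y=0.6024 on G[5,0]
V1: row V1−V5=26.4, i_V1 at 1,5
solve → V1=25.40, V2=0.000, V3=24.35, V4=0.09699, V5=-1.004
aux → i_L1=-0.3973, i_V1=-0.6170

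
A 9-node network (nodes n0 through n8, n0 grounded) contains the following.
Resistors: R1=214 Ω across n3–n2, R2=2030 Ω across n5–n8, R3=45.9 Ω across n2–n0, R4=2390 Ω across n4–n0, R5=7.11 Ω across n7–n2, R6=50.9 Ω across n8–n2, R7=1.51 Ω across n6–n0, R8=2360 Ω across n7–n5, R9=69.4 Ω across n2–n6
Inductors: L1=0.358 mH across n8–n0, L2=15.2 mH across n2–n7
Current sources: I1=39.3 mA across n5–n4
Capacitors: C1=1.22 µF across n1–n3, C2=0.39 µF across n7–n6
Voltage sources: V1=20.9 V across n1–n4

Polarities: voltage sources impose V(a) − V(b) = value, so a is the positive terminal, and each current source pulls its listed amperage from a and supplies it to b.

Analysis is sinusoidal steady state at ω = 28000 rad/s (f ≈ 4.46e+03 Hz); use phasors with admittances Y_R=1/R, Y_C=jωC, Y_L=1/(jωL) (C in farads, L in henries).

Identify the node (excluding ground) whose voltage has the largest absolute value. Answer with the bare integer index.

Apply KCL at each of the 8 non-ground nodes and solve the resulting linear system.
Node n1: branches {C1, V1} → V_1 = 9.852-1.262j
Node n2: branches {R1, R3, L2, R5, R6, R9} → V_2 = 0.4375-0.08966j
Node n3: branches {R1, C1} → V_3 = 9.837+0.02338j
Node n4: branches {I1, R4, V1} → V_4 = -11.05-1.262j
Node n5: branches {R2, I1, R8} → V_5 = -42.75-0.1193j
Node n6: branches {C2, R7, R9} → V_6 = 0.01121+0.002737j
Node n7: branches {L2, R5, C2, R8} → V_7 = 0.2991-0.1143j
Node n8: branches {R2, L1, R6} → V_8 = -0.006705-0.1236j
Source currents: i(V1)=-0.04392-0.0005282j

5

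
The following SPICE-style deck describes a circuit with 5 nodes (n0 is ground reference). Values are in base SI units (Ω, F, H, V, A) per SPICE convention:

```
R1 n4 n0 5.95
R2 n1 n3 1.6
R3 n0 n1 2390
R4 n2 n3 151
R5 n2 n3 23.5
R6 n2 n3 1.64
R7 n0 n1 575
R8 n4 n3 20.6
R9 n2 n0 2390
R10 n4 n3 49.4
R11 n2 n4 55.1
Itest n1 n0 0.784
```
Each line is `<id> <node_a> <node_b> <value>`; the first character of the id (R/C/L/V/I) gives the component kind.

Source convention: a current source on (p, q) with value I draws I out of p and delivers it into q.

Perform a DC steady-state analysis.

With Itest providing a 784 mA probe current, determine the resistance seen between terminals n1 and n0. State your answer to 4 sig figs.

R_eq = 18.25 Ω

Element admittances at DC:
  Y(R1) = 0.1681 S between n4,n0
  Y(R2) = 0.6250 S between n1,n3
  Y(R3) = 0.0004184 S between n0,n1
  Y(R4) = 0.006623 S between n2,n3
  Y(R5) = 0.04255 S between n2,n3
  Y(R6) = 0.6098 S between n2,n3
  Y(R7) = 0.001739 S between n0,n1
  Y(R8) = 0.04854 S between n4,n3
  Y(R9) = 0.0004184 S between n2,n0
  Y(R10) = 0.02024 S between n4,n3
  Y(R11) = 0.01815 S between n2,n4
  Itest: injects 0.784 A into n0 (from n1)
Assemble and solve the 4×4 MNA system:
  V(n1)=-14.31  V(n2)=-12.86  V(n3)=-13.10  V(n4)=-4.449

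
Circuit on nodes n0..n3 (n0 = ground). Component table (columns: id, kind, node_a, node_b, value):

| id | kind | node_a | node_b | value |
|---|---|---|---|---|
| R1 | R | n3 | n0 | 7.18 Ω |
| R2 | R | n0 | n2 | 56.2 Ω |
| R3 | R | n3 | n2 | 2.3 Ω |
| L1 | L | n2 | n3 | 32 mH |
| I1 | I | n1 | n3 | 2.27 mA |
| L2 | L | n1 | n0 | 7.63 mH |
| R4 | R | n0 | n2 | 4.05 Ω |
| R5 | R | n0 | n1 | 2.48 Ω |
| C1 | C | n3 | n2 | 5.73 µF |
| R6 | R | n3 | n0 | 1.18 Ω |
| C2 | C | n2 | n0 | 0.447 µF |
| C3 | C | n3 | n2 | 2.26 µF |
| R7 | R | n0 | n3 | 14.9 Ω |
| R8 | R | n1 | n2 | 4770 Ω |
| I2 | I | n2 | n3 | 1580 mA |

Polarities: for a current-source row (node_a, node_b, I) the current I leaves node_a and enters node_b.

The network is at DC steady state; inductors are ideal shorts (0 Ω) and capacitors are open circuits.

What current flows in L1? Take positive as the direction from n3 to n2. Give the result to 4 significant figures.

Element admittances at DC:
  Y(R1) = 0.1393 S between n3,n0
  Y(R2) = 0.01779 S between n0,n2
  Y(R3) = 0.4348 S between n3,n2
  L1: short n2↔n3 (DC inductor)
  I1: injects 0.00227 A into n3 (from n1)
  L2: short n1↔n0 (DC inductor)
  Y(R4) = 0.2469 S between n0,n2
  Y(R5) = 0.4032 S between n0,n1
  Y(C1) = 0.000 S between n3,n2
  Y(R6) = 0.8475 S between n3,n0
  Y(C2) = 0.000 S between n2,n0
  Y(C3) = 0.000 S between n3,n2
  Y(R7) = 0.06711 S between n0,n3
  Y(R8) = 0.0002096 S between n1,n2
  I2: injects 1.58 A into n3 (from n2)
Assemble and solve the 5×5 MNA system:
  V(n1)=0.000  V(n2)=0.001721  V(n3)=0.001721
  i(L1)=-1.580  i(L2)=-0.002270

1.580 A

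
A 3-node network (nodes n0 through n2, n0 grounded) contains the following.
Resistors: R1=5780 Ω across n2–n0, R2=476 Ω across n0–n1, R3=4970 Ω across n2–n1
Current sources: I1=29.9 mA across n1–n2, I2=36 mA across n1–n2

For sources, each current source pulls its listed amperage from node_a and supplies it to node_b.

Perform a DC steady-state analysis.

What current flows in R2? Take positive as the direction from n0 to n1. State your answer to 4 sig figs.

0.02918 A

MNA unknowns: 2 node voltages V₁..V_2
R1: Y=0.0001730 on G[2,0]
R2: Y=0.002101 on G[0,1]
I1: z[1]−=0.0299, z[2]+=0.0299
R3: Y=0.0002012 on G[2,1]
I2: z[1]−=0.036, z[2]+=0.036
solve → V1=-13.89, V2=168.6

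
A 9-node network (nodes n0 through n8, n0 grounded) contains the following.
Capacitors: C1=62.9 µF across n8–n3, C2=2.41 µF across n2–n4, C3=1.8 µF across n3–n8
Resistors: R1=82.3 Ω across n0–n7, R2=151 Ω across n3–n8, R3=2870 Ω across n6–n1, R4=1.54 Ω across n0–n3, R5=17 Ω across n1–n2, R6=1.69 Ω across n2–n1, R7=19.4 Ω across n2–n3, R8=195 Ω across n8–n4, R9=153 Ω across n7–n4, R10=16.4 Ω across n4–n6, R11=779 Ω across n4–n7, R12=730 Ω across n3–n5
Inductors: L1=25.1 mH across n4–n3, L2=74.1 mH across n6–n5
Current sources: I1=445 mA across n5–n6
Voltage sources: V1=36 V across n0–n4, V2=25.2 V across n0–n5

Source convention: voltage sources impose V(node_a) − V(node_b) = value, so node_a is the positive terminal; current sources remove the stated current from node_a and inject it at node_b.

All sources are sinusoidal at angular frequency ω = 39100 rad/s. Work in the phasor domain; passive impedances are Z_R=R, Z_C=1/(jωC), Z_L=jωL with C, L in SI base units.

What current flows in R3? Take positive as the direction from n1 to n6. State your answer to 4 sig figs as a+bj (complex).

Apply KCL at each of the 8 non-ground nodes and solve the resulting linear system.
Node n1: branches {R3, R5, R6} → V_1 = -28.64-14.35j
Node n2: branches {R5, R6, R7, C2} → V_2 = -28.64-14.36j
Node n3: branches {C1, R2, R4, L1, R7, C3, R12} → V_3 = -2.395-0.9982j
Node n4: branches {L1, C2, R8, R9, R10, R11, V1} → V_4 = -36.00+0.000j
Node n5: branches {I1, L2, R12, V2} → V_5 = -25.20+0.000j
Node n6: branches {R3, I1, L2, R10} → V_6 = -28.70-0.1012j
Node n7: branches {R1, R9, R11} → V_7 = -14.10+0.000j
Node n8: branches {C1, R2, R8, C3} → V_8 = -2.394-0.9301j
Source currents: i(V1)=-2.140-0.6483j, i(V2)=0.4138+0.0001590j

2.121e-05-0.004964j A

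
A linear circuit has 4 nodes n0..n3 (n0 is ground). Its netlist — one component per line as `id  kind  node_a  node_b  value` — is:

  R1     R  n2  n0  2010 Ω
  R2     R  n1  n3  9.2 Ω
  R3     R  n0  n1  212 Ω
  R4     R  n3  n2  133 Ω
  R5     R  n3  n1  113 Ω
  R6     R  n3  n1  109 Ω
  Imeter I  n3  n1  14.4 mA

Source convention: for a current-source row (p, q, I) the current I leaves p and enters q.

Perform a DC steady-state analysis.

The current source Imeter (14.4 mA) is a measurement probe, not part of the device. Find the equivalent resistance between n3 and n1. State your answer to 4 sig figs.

MNA unknowns: 3 node voltages V₁..V_3
R1: Y=0.0004975 on G[2,0]
R2: Y=0.1087 on G[1,3]
R3: Y=0.004717 on G[0,1]
R4: Y=0.007519 on G[3,2]
R5: Y=0.008850 on G[3,1]
R6: Y=0.009174 on G[3,1]
Imeter: z[3]−=0.0144, z[1]+=0.0144
solve → V1=0.01020, V2=-0.09667, V3=-0.1031

R_eq = 7.865 Ω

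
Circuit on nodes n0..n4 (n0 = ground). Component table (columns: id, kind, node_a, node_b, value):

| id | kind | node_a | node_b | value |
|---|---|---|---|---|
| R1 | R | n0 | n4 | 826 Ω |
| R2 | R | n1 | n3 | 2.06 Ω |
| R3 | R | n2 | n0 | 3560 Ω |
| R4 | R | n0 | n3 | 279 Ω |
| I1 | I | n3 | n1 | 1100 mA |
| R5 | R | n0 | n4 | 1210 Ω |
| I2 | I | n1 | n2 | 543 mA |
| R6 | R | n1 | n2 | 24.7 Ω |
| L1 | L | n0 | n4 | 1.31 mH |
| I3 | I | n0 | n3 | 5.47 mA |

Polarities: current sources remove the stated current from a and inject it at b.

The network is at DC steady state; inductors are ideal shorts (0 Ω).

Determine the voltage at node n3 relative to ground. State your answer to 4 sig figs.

0.2845 V

MNA unknowns: 4 node voltages V₁..V_4 plus 1 source current (L1)
R1: Y=0.001211 on G[0,4]
R2: Y=0.4854 on G[1,3]
R3: Y=0.0002809 on G[2,0]
R4: Y=0.003584 on G[0,3]
I1: z[3]−=1.1, z[1]+=1.1
R5: Y=0.0008264 on G[0,4]
I2: z[1]−=0.543, z[2]+=0.543
R6: Y=0.04049 on G[1,2]
L1: row V0−V4=0, i_L1 at 0,4
I3: z[0]−=0.00547, z[3]+=0.00547
solve → V1=2.541, V2=15.84, V3=0.2845, V4=0.000
aux → i_L1=0.000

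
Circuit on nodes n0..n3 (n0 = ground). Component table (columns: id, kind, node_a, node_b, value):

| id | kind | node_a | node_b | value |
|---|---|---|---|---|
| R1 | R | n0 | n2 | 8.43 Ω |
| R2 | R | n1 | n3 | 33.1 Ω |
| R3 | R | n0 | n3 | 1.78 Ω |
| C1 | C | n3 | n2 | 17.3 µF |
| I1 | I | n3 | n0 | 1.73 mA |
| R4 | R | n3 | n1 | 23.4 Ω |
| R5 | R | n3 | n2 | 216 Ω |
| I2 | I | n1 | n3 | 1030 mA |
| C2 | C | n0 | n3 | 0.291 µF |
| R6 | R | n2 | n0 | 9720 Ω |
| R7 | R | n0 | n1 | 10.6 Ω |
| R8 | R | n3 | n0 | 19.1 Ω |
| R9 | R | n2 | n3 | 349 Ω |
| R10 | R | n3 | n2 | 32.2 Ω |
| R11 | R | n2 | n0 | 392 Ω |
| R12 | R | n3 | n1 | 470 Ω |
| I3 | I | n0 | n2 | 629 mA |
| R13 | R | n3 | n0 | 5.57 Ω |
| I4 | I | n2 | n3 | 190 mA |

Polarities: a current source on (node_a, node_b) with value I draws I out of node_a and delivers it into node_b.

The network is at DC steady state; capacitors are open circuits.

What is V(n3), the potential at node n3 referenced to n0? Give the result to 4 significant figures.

1.003 V

Element admittances at DC:
  Y(R1) = 0.1186 S between n0,n2
  Y(R2) = 0.03021 S between n1,n3
  Y(R3) = 0.5618 S between n0,n3
  Y(C1) = 0.000 S between n3,n2
  I1: injects 0.00173 A into n0 (from n3)
  Y(R4) = 0.04274 S between n3,n1
  Y(R5) = 0.004630 S between n3,n2
  I2: injects 1.03 A into n3 (from n1)
  Y(C2) = 0.000 S between n0,n3
  Y(R6) = 0.0001029 S between n2,n0
  Y(R7) = 0.09434 S between n0,n1
  Y(R8) = 0.05236 S between n3,n0
  Y(R9) = 0.002865 S between n2,n3
  Y(R10) = 0.03106 S between n3,n2
  Y(R11) = 0.002551 S between n2,n0
  Y(R12) = 0.002128 S between n3,n1
  I3: injects 0.629 A into n2 (from n0)
  Y(R13) = 0.1795 S between n3,n0
  I4: injects 0.19 A into n3 (from n2)
Assemble and solve the 3×3 MNA system:
  V(n1)=-5.635  V(n2)=2.989  V(n3)=1.003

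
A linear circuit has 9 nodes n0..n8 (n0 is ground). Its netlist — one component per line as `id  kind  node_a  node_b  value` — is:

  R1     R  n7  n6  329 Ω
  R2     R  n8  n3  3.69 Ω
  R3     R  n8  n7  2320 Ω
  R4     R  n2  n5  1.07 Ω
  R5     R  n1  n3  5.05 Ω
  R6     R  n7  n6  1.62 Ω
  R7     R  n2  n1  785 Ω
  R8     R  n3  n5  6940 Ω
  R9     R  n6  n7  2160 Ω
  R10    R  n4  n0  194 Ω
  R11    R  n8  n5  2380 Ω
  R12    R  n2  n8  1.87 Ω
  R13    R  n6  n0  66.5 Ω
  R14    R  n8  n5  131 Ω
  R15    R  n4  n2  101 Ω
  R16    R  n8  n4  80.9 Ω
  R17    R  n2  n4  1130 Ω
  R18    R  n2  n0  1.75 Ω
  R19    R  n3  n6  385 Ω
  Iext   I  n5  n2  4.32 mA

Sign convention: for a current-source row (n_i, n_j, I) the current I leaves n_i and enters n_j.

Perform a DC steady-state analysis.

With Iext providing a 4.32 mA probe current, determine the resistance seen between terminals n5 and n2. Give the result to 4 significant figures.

Element admittances at DC:
  Y(R1) = 0.003040 S between n7,n6
  Y(R2) = 0.2710 S between n8,n3
  Y(R3) = 0.0004310 S between n8,n7
  Y(R4) = 0.9346 S between n2,n5
  Y(R5) = 0.1980 S between n1,n3
  Y(R6) = 0.6173 S between n7,n6
  Y(R7) = 0.001274 S between n2,n1
  Y(R8) = 0.0001441 S between n3,n5
  Y(R9) = 0.0004630 S between n6,n7
  Y(R10) = 0.005155 S between n4,n0
  Y(R11) = 0.0004202 S between n8,n5
  Y(R12) = 0.5348 S between n2,n8
  Y(R13) = 0.01504 S between n6,n0
  Y(R14) = 0.007634 S between n8,n5
  Y(R15) = 0.009901 S between n4,n2
  Y(R16) = 0.01236 S between n8,n4
  Y(R17) = 0.0008850 S between n2,n4
  Y(R18) = 0.5714 S between n2,n0
  Y(R19) = 0.002597 S between n3,n6
  Iext: injects 0.00432 A into n2 (from n5)
Assemble and solve the 8×8 MNA system:
  V(n1)=-6.836e-05  V(n2)=5.657e-07  V(n3)=-6.881e-05  V(n4)=-2.917e-05  V(n5)=-0.004582  V(n6)=-1.150e-05  V(n7)=-1.154e-05  V(n8)=-6.728e-05

R_eq = 1.061 Ω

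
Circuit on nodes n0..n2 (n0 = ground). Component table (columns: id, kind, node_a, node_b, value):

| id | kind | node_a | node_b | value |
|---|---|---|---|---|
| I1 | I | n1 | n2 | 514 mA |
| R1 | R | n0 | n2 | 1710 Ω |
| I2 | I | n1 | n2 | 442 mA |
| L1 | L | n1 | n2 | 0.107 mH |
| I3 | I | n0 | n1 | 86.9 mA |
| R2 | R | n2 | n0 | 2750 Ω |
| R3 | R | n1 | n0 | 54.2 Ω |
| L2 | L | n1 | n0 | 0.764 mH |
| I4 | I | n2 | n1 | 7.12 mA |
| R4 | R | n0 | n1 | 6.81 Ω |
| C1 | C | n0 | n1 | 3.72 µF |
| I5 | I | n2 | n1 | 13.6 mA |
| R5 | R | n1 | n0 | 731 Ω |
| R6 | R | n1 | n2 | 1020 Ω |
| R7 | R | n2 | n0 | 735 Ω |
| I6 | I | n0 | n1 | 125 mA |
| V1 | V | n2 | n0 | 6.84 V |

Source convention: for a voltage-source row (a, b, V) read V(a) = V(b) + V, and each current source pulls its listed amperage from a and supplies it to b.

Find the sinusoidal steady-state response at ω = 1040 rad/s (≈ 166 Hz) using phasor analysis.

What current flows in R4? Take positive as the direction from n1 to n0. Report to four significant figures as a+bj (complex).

0.8809-0.02470j A

Element admittances at ω=1040 rad/s:
  I1: injects 0.514 A into n2 (from n1)
  Y(R1) = 0.0005848+0.000j S between n0,n2
  I2: injects 0.442 A into n2 (from n1)
  Y(L1) = 0.000-8.986j S between n1,n2
  I3: injects 0.0869 A into n1 (from n0)
  Y(R2) = 0.0003636+0.000j S between n2,n0
  Y(R3) = 0.01845+0.000j S between n1,n0
  Y(L2) = 0.000-1.259j S between n1,n0
  I4: injects 0.00712 A into n1 (from n2)
  Y(R4) = 0.1468+0.000j S between n0,n1
  Y(C1) = 0.000+0.003869j S between n0,n1
  I5: injects 0.0136 A into n1 (from n2)
  Y(R5) = 0.001368+0.000j S between n1,n0
  Y(R6) = 0.0009804+0.000j S between n1,n2
  Y(R7) = 0.001361+0.000j S between n2,n0
  I6: injects 0.125 A into n1 (from n0)
  V1: constraint V(n2)−V(n0) = 6.84
Assemble and solve the 3×3 MNA system:
  V(n1)=5.999-0.1682j  V(n2)=6.840+0.000j
  i(V1)=-0.5927+7.555j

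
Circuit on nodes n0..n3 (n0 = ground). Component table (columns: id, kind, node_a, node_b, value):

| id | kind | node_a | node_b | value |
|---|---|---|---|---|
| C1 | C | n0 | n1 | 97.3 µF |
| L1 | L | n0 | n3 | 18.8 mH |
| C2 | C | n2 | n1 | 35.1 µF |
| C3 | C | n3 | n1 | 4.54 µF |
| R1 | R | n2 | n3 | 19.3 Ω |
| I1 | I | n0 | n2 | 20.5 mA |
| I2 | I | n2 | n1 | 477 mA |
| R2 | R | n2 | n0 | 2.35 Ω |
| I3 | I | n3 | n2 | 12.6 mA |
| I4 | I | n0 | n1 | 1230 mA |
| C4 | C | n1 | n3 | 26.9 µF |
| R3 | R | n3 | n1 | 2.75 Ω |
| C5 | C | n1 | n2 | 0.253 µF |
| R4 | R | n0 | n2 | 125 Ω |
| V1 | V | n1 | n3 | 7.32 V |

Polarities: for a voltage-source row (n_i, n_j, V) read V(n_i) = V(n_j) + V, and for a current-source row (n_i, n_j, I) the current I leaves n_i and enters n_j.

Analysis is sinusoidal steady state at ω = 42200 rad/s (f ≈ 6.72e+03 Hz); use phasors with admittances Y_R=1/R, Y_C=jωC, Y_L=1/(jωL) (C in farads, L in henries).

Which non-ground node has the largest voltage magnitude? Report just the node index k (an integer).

3

MNA unknowns: 3 node voltages V₁..V_3 plus 1 source current (V1)
C1: Y=0.000+4.106j on G[0,1]
L1: Y=0.000-0.001260j on G[0,3]
C2: Y=0.000+1.481j on G[2,1]
C3: Y=0.000+0.1916j on G[3,1]
R1: Y=0.05181+0.000j on G[2,3]
I1: z[0]−=0.0205, z[2]+=0.0205
I2: z[2]−=0.477, z[1]+=0.477
R2: Y=0.4255+0.000j on G[2,0]
I3: z[3]−=0.0126, z[2]+=0.0126
I4: z[0]−=1.23, z[1]+=1.23
C4: Y=0.000+1.135j on G[1,3]
R3: Y=0.3636+0.000j on G[3,1]
C5: Y=0.000+0.01068j on G[1,2]
R4: Y=0.008000+0.000j on G[0,2]
V1: row V1−V3=7.32, i_V1 at 1,3
solve → V1=-0.02383-0.3153j, V2=-0.1012+0.2043j, V3=-7.344-0.3153j
aux → i_V1=-3.025-9.730j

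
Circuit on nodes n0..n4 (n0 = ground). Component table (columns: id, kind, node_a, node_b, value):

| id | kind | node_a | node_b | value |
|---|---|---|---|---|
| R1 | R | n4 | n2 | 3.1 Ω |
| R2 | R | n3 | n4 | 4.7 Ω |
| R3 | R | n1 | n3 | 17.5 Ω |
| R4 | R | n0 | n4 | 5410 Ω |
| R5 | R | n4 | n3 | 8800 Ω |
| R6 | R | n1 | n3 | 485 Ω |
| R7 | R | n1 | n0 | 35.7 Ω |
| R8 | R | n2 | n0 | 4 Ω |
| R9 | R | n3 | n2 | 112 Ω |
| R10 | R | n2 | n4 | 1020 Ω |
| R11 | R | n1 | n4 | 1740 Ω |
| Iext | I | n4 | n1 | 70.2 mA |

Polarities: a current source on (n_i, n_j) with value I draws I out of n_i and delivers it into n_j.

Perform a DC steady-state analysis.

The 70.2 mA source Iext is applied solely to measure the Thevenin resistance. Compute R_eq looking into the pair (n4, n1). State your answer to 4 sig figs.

Element admittances at DC:
  Y(R1) = 0.3226 S between n4,n2
  Y(R2) = 0.2128 S between n3,n4
  Y(R3) = 0.05714 S between n1,n3
  Y(R4) = 0.0001848 S between n0,n4
  Y(R5) = 0.0001136 S between n4,n3
  Y(R6) = 0.002062 S between n1,n3
  Y(R7) = 0.02801 S between n1,n0
  Y(R8) = 0.2500 S between n2,n0
  Y(R9) = 0.008929 S between n3,n2
  Y(R10) = 0.0009804 S between n2,n4
  Y(R11) = 0.0005747 S between n1,n4
  Iext: injects 0.0702 A into n1 (from n4)
Assemble and solve the 4×4 MNA system:
  V(n1)=0.8284  V(n2)=-0.09269  V(n3)=0.04425  V(n4)=-0.1681

R_eq = 14.19 Ω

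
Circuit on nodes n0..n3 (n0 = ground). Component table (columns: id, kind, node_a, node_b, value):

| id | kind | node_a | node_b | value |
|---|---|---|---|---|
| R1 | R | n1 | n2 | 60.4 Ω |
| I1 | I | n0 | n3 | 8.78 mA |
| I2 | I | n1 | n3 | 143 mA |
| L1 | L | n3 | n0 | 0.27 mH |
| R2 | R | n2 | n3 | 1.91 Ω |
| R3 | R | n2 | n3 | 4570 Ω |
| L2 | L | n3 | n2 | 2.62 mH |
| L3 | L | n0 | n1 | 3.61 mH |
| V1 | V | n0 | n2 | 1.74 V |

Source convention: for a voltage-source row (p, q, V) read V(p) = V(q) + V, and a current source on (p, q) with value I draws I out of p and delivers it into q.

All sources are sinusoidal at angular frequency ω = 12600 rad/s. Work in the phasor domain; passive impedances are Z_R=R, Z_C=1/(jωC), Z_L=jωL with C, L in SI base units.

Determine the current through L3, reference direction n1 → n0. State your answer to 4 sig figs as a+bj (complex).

MNA unknowns: 3 node voltages V₁..V_3 plus 1 source current (V1)
R1: Y=0.01656+0.000j on G[1,2]
I1: z[0]−=0.00878, z[3]+=0.00878
I2: z[1]−=0.143, z[3]+=0.143
L1: Y=0.000-0.2939j on G[3,0]
R2: Y=0.5236+0.000j on G[2,3]
R3: Y=0.0002188+0.000j on G[2,3]
L2: Y=0.000-0.03029j on G[3,2]
L3: Y=0.000-0.02198j on G[0,1]
V1: row V0−V2=1.74, i_V1 at 0,2
solve → V1=-3.755-4.987j, V2=-1.740+0.000j, V3=-1.093-0.5763j
aux → i_V1=-0.2878+0.4040j

-0.1096+0.08256j A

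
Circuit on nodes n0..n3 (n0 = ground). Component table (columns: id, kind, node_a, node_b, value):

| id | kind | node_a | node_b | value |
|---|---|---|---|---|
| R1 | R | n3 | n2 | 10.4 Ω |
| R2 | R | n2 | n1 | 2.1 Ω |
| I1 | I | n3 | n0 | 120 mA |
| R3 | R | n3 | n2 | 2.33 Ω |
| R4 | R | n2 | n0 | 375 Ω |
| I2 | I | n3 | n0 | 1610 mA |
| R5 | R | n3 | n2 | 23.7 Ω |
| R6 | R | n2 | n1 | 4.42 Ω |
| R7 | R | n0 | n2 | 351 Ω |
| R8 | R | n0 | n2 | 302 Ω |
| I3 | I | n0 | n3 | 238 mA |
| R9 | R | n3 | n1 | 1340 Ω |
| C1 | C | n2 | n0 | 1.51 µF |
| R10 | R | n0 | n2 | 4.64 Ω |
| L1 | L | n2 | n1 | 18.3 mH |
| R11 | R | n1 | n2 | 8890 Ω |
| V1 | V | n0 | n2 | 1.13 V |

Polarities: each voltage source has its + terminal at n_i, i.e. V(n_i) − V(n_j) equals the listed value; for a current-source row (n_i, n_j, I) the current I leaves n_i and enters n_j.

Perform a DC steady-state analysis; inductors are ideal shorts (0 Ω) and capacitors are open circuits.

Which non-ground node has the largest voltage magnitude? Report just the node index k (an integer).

Apply KCL at each of the 3 non-ground nodes and solve the resulting linear system.
Node n1: branches {R2, R6, R9, L1, R11} → V_1 = -1.130
Node n2: branches {R1, R2, R3, R4, R5, R6, R7, R8, C1, R10, L1, R11, V1} → V_2 = -1.130
Node n3: branches {R1, I1, R3, I2, R5, I3, R9} → V_3 = -3.755
Source currents: i(L1)=0.001959, i(V1)=1.238

3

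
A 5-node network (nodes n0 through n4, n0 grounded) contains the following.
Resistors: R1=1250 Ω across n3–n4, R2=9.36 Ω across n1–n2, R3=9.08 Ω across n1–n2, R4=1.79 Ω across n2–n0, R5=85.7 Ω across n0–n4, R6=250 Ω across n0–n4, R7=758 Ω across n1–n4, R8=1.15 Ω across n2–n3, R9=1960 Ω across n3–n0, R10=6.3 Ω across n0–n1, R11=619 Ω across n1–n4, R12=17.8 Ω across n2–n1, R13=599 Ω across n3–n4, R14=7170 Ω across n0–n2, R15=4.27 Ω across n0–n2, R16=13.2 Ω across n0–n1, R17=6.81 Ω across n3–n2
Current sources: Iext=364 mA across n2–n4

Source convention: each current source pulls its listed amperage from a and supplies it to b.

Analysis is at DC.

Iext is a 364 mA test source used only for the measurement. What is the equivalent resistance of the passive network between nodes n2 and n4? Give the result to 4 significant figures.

Element admittances at DC:
  Y(R1) = 0.0008000 S between n3,n4
  Y(R2) = 0.1068 S between n1,n2
  Y(R3) = 0.1101 S between n1,n2
  Y(R4) = 0.5587 S between n2,n0
  Y(R5) = 0.01167 S between n0,n4
  Y(R6) = 0.004000 S between n0,n4
  Y(R7) = 0.001319 S between n1,n4
  Y(R8) = 0.8696 S between n2,n3
  Y(R9) = 0.0005102 S between n3,n0
  Y(R10) = 0.1587 S between n0,n1
  Y(R11) = 0.001616 S between n1,n4
  Y(R12) = 0.05618 S between n2,n1
  Y(R13) = 0.001669 S between n3,n4
  Y(R14) = 0.0001395 S between n0,n2
  Y(R15) = 0.2342 S between n0,n2
  Y(R16) = 0.07576 S between n0,n1
  Y(R17) = 0.1468 S between n3,n2
  Iext: injects 0.364 A into n4 (from n2)
Assemble and solve the 4×4 MNA system:
  V(n1)=-0.07167  V(n2)=-0.3191  V(n3)=-0.2764  V(n4)=17.23

R_eq = 48.21 Ω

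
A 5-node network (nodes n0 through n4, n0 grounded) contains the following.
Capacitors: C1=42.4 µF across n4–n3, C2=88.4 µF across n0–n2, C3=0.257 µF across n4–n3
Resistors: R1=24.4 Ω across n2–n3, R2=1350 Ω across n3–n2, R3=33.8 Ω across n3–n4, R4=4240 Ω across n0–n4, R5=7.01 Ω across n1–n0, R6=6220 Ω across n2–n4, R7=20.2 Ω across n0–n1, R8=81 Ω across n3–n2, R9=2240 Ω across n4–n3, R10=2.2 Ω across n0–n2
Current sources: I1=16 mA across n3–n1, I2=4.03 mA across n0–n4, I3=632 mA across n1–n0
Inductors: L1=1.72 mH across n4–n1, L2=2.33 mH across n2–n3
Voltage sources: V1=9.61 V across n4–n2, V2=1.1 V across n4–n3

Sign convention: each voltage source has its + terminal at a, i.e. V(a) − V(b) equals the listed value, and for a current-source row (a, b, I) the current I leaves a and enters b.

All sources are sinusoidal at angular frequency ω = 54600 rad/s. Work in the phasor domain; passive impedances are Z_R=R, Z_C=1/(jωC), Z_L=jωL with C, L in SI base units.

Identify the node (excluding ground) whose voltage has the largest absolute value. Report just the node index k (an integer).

Apply KCL at each of the 4 non-ground nodes and solve the resulting linear system.
Node n1: branches {I1, R5, L1, R7, I3} → V_1 = -3.166-0.7095j
Node n2: branches {R1, R2, R6, R8, L2, C2, R10, V1} → V_2 = 0.02757+0.007129j
Node n3: branches {C1, R1, I1, R2, R3, R8, L2, R9, C3, V2} → V_3 = 8.538+0.007129j
Node n4: branches {C1, R3, R4, L1, I2, R6, R9, C3, V1, V2} → V_4 = 9.638+0.007129j
Source currents: i(V1)=-0.4836+0.2032j, i(V2)=0.4431-2.629j

4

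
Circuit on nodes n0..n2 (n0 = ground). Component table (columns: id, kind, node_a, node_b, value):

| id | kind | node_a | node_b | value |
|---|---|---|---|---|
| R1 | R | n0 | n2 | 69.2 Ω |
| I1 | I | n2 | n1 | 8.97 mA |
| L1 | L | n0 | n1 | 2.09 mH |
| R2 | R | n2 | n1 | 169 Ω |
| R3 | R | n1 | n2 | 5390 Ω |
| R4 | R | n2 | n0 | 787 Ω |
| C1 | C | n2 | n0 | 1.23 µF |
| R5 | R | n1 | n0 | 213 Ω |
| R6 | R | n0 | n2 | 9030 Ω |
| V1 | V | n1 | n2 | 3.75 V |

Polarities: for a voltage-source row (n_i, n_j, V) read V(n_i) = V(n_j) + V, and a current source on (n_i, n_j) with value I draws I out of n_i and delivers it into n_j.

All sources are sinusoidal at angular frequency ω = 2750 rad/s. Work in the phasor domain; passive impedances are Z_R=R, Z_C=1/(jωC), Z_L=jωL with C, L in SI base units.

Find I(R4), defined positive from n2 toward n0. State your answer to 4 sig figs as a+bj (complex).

-0.004806+0.0004471j A

Apply KCL at each of the 2 non-ground nodes and solve the resulting linear system.
Node n1: branches {I1, L1, R2, R3, R5, V1} → V_1 = -0.03201+0.3519j
Node n2: branches {R1, I1, R2, R3, R4, C1, R6, V1} → V_2 = -3.782+0.3519j
Source currents: i(V1)=-0.07498-0.007222j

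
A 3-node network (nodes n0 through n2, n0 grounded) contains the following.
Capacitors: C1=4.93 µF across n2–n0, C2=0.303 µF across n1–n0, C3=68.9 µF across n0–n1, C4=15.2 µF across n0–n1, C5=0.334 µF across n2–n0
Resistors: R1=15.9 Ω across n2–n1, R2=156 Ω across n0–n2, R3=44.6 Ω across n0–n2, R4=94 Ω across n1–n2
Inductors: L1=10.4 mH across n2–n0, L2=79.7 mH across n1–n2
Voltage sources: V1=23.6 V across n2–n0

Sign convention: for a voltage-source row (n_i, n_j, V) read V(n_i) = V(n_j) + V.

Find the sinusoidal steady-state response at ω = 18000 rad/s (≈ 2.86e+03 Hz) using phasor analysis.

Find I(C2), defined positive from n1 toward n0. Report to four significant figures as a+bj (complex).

Apply KCL at each of the 2 non-ground nodes and solve the resulting linear system.
Node n1: branches {C2, R1, C3, L2, C4, R4} → V_1 = 0.04440-1.141j
Node n2: branches {C1, R1, L1, L2, R2, R3, C5, R4, V1} → V_2 = 23.60+0.000j
Source currents: i(V1)=-2.413-2.178j

0.006221+0.0002421j A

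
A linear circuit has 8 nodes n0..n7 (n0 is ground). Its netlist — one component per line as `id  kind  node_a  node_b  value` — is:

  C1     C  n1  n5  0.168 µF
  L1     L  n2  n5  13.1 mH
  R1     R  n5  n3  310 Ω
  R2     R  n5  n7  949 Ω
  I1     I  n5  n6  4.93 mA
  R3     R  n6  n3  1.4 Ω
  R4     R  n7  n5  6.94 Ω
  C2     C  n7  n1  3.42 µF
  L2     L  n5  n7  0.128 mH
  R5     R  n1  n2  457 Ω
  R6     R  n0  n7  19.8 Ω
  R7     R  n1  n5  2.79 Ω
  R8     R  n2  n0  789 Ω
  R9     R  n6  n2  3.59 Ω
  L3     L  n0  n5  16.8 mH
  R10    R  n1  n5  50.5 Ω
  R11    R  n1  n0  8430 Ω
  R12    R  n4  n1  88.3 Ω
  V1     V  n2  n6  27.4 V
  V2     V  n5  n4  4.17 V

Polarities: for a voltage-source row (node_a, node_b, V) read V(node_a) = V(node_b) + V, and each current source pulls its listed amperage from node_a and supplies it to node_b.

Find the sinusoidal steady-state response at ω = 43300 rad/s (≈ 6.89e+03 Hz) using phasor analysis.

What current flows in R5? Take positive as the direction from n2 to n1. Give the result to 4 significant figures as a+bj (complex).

0.02868+0.007532j A

MNA unknowns: 7 node voltages V₁..V_7 plus 2 source currents (V1, V2)
C1: Y=0.000+0.007274j on G[1,5]
L1: Y=0.000-0.001763j on G[2,5]
R1: Y=0.003226+0.000j on G[5,3]
R2: Y=0.001054+0.000j on G[5,7]
I1: z[5]−=0.00493, z[6]+=0.00493
R3: Y=0.7143+0.000j on G[6,3]
R4: Y=0.1441+0.000j on G[7,5]
C2: Y=0.000+0.1481j on G[7,1]
L2: Y=0.000-0.1804j on G[5,7]
R5: Y=0.002188+0.000j on G[1,2]
R6: Y=0.05051+0.000j on G[0,7]
R7: Y=0.3584+0.000j on G[1,5]
R8: Y=0.001267+0.000j on G[2,0]
R9: Y=0.2786+0.000j on G[6,2]
L3: Y=0.000-0.001375j on G[0,5]
R10: Y=0.01980+0.000j on G[1,5]
R11: Y=0.0001186+0.000j on G[1,0]
R12: Y=0.01133+0.000j on G[4,1]
V1: row V2−V6=27.4, i_V1 at 2,6
V2: row V5−V4=4.17, i_V2 at 5,4
solve → V1=-0.3999-0.05542j, V2=12.70+3.387j, V3=-14.63+3.371j, V4=-4.538-0.1077j, V5=-0.3684-0.1077j, V6=-14.70+3.387j, V7=-0.3150-0.09489j
aux → i_V1=-7.683+0.01122j, i_V2=-0.04687-0.0005916j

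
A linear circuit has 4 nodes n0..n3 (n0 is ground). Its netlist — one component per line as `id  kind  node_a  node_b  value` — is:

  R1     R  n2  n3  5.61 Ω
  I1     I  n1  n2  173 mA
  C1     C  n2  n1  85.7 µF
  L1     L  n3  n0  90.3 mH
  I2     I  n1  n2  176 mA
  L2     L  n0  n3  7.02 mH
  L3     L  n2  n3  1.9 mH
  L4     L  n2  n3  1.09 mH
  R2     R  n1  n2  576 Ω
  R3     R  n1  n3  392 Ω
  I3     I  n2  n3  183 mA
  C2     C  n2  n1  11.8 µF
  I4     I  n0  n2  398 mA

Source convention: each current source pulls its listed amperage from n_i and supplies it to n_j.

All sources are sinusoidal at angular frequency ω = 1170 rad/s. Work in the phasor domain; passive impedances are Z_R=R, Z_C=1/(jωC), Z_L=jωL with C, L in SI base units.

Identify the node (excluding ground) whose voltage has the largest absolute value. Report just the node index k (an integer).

Apply KCL at each of the 3 non-ground nodes and solve the resulting linear system.
Node n1: branches {I1, C1, I2, R2, R3, C2} → V_1 = -0.08742+6.259j
Node n2: branches {R1, I1, C1, I2, L3, L4, R2, I3, C2, I4} → V_2 = 0.03121+3.203j
Node n3: branches {R1, L1, L2, L3, L4, R3, I3} → V_3 = 0.000+3.033j

1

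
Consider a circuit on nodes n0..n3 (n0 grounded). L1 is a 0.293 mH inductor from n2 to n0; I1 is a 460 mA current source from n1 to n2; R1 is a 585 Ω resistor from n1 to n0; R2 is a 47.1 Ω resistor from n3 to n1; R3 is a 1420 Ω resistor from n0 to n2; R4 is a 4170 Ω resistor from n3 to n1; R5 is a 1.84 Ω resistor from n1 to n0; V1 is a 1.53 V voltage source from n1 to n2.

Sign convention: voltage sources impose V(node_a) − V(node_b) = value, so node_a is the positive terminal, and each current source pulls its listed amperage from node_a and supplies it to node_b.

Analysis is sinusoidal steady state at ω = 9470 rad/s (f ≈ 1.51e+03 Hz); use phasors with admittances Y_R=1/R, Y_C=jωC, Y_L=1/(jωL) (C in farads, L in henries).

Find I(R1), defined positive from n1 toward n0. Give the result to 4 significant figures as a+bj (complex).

0.0007963-0.001201j A

MNA unknowns: 3 node voltages V₁..V_3 plus 1 source current (V1)
L1: Y=0.000-0.3604j on G[2,0]
I1: z[1]−=0.46, z[2]+=0.46
R1: Y=0.001709+0.000j on G[1,0]
R2: Y=0.02123+0.000j on G[3,1]
R3: Y=0.0007042+0.000j on G[0,2]
R4: Y=0.0002398+0.000j on G[3,1]
R5: Y=0.5435+0.000j on G[1,0]
V1: row V1−V2=1.53, i_V1 at 1,2
solve → V1=0.4658-0.7026j, V2=-1.064-0.7026j, V3=0.4658-0.7026j
aux → i_V1=-0.7140+0.3830j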